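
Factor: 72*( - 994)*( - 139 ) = 2^4*3^2*7^1*71^1 * 139^1= 9947952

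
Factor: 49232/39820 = 2^2*5^( - 1)*11^(-1)*17^1 = 68/55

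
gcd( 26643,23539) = 1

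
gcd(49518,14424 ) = 6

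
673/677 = 673/677 = 0.99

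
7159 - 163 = 6996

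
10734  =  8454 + 2280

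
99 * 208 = 20592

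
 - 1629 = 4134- 5763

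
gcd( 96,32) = 32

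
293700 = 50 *5874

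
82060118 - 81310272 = 749846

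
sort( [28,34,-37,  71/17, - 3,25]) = [ - 37, - 3, 71/17,25,28,34] 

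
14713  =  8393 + 6320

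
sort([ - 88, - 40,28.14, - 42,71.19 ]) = [ - 88, - 42,-40 , 28.14,71.19]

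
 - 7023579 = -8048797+1025218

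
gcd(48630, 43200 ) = 30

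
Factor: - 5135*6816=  - 35000160=-2^5*3^1*5^1*13^1*71^1*79^1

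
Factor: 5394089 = 5394089^1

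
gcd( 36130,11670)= 10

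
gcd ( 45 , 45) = 45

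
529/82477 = 529/82477= 0.01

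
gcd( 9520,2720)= 1360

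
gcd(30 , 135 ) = 15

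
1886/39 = 1886/39 = 48.36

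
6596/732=9 + 2/183 = 9.01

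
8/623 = 8/623 = 0.01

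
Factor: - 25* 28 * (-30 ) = 21000 = 2^3*3^1*5^3*7^1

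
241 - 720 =- 479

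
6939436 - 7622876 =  - 683440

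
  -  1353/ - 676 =2 + 1/676 = 2.00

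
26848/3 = 26848/3  =  8949.33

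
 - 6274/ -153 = 6274/153 =41.01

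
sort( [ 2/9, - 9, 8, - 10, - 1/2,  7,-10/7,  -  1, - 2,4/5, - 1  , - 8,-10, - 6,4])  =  [ - 10 , - 10 , - 9,- 8, - 6, - 2,-10/7,  -  1 , - 1, - 1/2, 2/9,4/5,  4, 7, 8 ]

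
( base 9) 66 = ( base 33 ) 1r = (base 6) 140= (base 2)111100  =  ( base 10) 60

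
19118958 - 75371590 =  - 56252632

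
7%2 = 1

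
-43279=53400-96679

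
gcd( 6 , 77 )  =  1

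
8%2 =0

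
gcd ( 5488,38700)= 4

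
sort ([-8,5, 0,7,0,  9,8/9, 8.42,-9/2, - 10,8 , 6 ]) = [ - 10 , - 8, - 9/2,  0, 0,8/9, 5 , 6, 7, 8, 8.42,9]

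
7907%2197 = 1316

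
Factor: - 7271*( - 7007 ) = 50947897 = 7^2 * 11^2 * 13^1 * 661^1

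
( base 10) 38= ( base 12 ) 32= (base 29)19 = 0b100110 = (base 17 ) 24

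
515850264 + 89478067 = 605328331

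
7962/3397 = 7962/3397  =  2.34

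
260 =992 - 732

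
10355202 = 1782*5811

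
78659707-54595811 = 24063896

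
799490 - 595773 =203717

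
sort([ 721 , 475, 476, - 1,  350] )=[ -1,350, 475 , 476, 721] 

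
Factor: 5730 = 2^1*3^1*5^1*191^1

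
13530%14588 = 13530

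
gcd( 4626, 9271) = 1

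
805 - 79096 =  - 78291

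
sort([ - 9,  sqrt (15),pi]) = [ - 9, pi,sqrt(15)] 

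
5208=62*84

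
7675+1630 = 9305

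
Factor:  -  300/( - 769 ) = 2^2 * 3^1*5^2*769^( - 1 )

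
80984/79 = 80984/79 = 1025.11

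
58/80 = 29/40=0.72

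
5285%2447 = 391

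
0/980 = 0 = 0.00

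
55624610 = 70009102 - 14384492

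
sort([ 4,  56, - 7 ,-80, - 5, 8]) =[ - 80,-7, - 5, 4,8,56]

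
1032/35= 29 + 17/35= 29.49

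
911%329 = 253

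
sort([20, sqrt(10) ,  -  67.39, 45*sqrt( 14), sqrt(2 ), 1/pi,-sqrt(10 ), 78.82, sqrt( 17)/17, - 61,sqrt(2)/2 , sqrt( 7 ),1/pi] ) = [  -  67.39,-61, - sqrt(10 ), sqrt( 17 )/17, 1/pi,1/pi, sqrt(2) /2,sqrt( 2) , sqrt( 7), sqrt(10 ), 20, 78.82, 45* sqrt(14)] 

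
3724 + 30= 3754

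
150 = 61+89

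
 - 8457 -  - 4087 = - 4370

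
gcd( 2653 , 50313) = 1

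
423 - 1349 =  - 926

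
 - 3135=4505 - 7640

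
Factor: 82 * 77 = 6314 = 2^1*7^1*11^1*41^1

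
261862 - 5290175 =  - 5028313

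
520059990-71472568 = 448587422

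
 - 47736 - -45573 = -2163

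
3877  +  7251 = 11128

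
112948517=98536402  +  14412115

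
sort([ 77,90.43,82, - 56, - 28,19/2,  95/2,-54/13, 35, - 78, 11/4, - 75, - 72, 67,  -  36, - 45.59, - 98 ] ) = [ - 98, - 78,-75, - 72, - 56, - 45.59, - 36, - 28, - 54/13, 11/4, 19/2 , 35, 95/2, 67,77, 82,  90.43]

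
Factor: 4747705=5^1*47^1*89^1*227^1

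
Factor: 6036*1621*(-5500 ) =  - 53813958000 = - 2^4*3^1*5^3*11^1*503^1*1621^1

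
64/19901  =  64/19901 =0.00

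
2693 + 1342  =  4035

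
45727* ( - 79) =- 3612433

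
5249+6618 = 11867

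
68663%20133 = 8264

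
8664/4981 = 8664/4981 =1.74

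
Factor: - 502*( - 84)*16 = 674688  =  2^7*3^1*7^1*251^1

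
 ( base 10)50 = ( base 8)62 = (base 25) 20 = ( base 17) 2g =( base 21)28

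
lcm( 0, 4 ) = 0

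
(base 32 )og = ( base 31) P9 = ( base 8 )1420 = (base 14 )400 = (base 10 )784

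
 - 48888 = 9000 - 57888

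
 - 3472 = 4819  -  8291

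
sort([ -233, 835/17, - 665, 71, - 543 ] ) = [  -  665 , - 543, - 233,835/17,71]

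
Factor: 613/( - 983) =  - 613^1 * 983^( - 1) 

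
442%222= 220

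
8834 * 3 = 26502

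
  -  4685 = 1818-6503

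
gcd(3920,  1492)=4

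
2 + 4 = 6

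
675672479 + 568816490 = 1244488969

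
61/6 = 61/6 = 10.17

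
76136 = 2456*31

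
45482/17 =2675 + 7/17=2675.41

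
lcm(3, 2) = 6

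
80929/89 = 909 + 28/89=909.31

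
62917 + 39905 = 102822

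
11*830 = 9130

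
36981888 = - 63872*( -579)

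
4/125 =4/125 = 0.03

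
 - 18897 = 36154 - 55051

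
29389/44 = 667 + 41/44= 667.93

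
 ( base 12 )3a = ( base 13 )37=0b101110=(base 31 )1f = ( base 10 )46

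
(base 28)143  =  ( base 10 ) 899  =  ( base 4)32003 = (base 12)62b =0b1110000011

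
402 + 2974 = 3376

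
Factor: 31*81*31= 77841 = 3^4*31^2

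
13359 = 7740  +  5619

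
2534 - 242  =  2292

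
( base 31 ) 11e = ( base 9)1337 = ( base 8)1756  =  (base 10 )1006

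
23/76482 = 23/76482 = 0.00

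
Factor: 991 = 991^1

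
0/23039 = 0=0.00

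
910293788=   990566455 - 80272667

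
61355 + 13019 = 74374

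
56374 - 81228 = - 24854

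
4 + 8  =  12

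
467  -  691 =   -  224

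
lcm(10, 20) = 20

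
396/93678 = 66/15613 = 0.00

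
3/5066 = 3/5066 = 0.00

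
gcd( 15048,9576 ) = 1368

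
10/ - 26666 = -1+13328/13333 = -0.00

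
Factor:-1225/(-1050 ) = 7/6 = 2^(-1 )*3^(-1)*7^1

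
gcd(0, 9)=9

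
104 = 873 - 769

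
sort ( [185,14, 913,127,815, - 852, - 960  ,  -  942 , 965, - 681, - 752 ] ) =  [ - 960, - 942, - 852, - 752, - 681, 14, 127,185,815, 913,965]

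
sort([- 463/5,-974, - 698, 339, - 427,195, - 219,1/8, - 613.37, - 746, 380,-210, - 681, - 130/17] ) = [ - 974, - 746,-698,  -  681, - 613.37, - 427, - 219,- 210, - 463/5, - 130/17,1/8, 195, 339, 380 ]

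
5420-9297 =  -3877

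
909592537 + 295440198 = 1205032735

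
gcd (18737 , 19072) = 1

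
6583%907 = 234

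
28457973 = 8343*3411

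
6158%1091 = 703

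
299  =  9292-8993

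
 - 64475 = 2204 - 66679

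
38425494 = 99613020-61187526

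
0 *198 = 0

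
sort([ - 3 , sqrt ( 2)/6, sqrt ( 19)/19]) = [ - 3, sqrt(19 )/19,  sqrt(2)/6]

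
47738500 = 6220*7675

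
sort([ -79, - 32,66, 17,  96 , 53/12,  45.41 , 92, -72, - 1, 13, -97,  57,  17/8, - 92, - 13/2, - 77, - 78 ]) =[ -97 ,-92,-79,-78, - 77, - 72, - 32, - 13/2, - 1,17/8, 53/12, 13, 17, 45.41,57, 66, 92, 96]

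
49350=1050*47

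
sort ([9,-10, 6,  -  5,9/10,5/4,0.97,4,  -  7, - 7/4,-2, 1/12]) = [ - 10, - 7 , - 5, - 2, - 7/4 , 1/12, 9/10,0.97,5/4,4, 6,  9]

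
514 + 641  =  1155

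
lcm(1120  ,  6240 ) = 43680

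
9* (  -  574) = -5166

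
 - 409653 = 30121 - 439774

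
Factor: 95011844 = 2^2*17^1*1397233^1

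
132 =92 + 40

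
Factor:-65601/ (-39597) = 111/67 = 3^1*37^1* 67^( - 1)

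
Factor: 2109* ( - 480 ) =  - 2^5*3^2*5^1 *19^1 * 37^1  =  - 1012320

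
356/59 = 6+ 2/59= 6.03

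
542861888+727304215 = 1270166103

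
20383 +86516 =106899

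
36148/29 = 36148/29  =  1246.48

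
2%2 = 0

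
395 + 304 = 699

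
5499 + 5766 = 11265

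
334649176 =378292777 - 43643601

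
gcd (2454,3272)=818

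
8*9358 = 74864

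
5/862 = 5/862  =  0.01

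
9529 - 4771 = 4758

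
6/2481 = 2/827 = 0.00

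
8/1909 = 8/1909  =  0.00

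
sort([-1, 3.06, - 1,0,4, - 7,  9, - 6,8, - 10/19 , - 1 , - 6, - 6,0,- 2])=[-7, - 6, - 6, - 6,-2, - 1, - 1 , - 1, - 10/19,  0,0, 3.06,  4, 8,9 ]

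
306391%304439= 1952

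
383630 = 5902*65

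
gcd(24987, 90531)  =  3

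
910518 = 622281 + 288237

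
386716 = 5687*68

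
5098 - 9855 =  - 4757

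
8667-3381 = 5286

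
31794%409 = 301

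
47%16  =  15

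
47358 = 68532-21174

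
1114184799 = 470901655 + 643283144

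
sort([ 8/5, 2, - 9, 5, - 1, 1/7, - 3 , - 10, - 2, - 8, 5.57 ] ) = [ - 10, - 9 , - 8, - 3, - 2, - 1, 1/7, 8/5, 2, 5, 5.57]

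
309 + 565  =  874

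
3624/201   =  18+2/67 =18.03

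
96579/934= 103 + 377/934=103.40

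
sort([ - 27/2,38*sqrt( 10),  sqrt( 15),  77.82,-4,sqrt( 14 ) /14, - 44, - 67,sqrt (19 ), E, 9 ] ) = [ - 67, - 44,-27/2 , - 4,sqrt(14 ) /14,E,sqrt( 15 ),sqrt( 19 ) , 9,77.82,38 *sqrt( 10 ) ]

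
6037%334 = 25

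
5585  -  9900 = -4315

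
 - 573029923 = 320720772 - 893750695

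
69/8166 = 23/2722 = 0.01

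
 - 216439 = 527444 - 743883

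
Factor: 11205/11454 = 45/46 = 2^( - 1 )*3^2 *5^1*23^ ( - 1)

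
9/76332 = 3/25444 = 0.00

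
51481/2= 51481/2 =25740.50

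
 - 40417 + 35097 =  - 5320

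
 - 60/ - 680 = 3/34=0.09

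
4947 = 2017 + 2930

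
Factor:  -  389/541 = - 389^1*541^(-1)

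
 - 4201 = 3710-7911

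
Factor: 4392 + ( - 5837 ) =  - 1445= -  5^1*17^2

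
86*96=8256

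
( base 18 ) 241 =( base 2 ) 1011010001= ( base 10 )721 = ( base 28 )pl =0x2D1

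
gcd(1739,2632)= 47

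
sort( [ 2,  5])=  [2, 5]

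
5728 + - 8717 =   -  2989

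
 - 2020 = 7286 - 9306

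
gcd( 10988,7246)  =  2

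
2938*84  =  246792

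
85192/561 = 85192/561 = 151.86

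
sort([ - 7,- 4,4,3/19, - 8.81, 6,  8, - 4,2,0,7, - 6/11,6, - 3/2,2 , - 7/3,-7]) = [  -  8.81, - 7 , - 7, - 4,-4, - 7/3, - 3/2,  -  6/11 , 0,3/19,2, 2,4,6,6,7,8 ] 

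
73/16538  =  73/16538 =0.00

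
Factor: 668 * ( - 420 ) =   -  280560 =- 2^4* 3^1 * 5^1* 7^1*167^1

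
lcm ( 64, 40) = 320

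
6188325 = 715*8655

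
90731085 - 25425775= 65305310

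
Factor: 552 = 2^3*3^1*23^1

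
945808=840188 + 105620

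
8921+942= 9863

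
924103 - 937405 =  - 13302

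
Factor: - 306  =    -  2^1 * 3^2* 17^1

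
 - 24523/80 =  - 24523/80 = -  306.54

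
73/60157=73/60157= 0.00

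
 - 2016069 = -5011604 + 2995535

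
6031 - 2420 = 3611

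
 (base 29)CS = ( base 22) h2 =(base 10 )376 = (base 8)570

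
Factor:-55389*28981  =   - 1605228609 = - 3^1*37^1*73^1*397^1*499^1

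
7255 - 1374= 5881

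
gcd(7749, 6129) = 27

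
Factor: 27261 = 3^2 * 13^1 * 233^1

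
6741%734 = 135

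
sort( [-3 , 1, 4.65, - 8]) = [ - 8, - 3,1, 4.65 ] 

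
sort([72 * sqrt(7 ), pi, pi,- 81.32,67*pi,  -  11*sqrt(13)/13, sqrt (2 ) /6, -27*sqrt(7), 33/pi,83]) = [ - 81.32, - 27*sqrt( 7 ), - 11*sqrt(13 ) /13, sqrt( 2 ) /6, pi,pi,33/pi , 83 , 72*sqrt(7),67*pi ]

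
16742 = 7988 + 8754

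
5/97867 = 5/97867 = 0.00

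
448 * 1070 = 479360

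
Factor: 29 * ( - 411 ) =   -  3^1 * 29^1 * 137^1 = - 11919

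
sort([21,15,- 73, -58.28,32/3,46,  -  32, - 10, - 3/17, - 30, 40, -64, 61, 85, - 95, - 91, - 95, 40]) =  [ - 95, - 95,-91, - 73, - 64 , - 58.28, - 32, - 30, - 10, - 3/17, 32/3, 15 , 21, 40, 40,46, 61, 85 ]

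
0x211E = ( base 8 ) 20436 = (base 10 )8478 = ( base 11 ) 6408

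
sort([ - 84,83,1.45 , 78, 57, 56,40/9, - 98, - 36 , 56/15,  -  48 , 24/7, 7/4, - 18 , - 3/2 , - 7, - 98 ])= [ - 98, - 98, - 84, - 48, - 36, - 18 , - 7, - 3/2, 1.45,7/4 , 24/7,56/15,  40/9, 56, 57,78, 83]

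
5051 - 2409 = 2642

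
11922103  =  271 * 43993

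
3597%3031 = 566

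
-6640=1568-8208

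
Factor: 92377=92377^1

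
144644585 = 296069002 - 151424417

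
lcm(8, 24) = 24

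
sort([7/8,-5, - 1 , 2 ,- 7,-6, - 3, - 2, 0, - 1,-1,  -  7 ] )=[ - 7, - 7, - 6, - 5 ,-3,-2, - 1 , - 1,-1,  0 , 7/8,2 ]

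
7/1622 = 7/1622 = 0.00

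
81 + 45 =126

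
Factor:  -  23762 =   -  2^1*109^2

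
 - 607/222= - 607/222 = - 2.73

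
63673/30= 63673/30 = 2122.43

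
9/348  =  3/116 = 0.03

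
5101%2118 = 865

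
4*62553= 250212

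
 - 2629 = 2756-5385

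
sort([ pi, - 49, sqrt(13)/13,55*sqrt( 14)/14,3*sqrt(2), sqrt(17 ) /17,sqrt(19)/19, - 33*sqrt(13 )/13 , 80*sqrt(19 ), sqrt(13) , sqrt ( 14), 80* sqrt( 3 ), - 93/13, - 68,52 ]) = [ - 68, - 49, - 33*sqrt(13 ) /13, - 93/13, sqrt ( 19) /19, sqrt (17) /17, sqrt( 13) /13, pi, sqrt(13), sqrt( 14), 3* sqrt(2 ),55*sqrt (14)/14, 52, 80*sqrt(3 ), 80*sqrt ( 19)]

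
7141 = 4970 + 2171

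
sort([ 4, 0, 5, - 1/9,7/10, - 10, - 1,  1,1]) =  [-10, - 1,-1/9, 0, 7/10,1,1,4,5] 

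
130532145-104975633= 25556512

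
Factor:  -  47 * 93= -4371 = - 3^1*31^1*47^1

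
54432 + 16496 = 70928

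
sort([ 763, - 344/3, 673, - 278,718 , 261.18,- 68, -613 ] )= [ - 613,  -  278, -344/3 ,-68, 261.18 , 673, 718 , 763]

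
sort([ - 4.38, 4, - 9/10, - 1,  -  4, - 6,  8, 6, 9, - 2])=[ - 6,-4.38 , - 4, - 2, - 1 , - 9/10,  4,6,8,9] 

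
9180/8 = 2295/2=1147.50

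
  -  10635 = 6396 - 17031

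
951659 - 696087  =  255572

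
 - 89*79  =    -  7031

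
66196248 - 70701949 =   -  4505701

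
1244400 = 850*1464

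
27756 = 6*4626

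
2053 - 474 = 1579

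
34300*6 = 205800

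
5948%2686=576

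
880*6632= 5836160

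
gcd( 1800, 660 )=60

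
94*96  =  9024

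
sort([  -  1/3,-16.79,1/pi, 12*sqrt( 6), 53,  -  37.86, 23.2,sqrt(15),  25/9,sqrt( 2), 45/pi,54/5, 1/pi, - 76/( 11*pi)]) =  [ - 37.86, - 16.79, - 76/( 11*pi), - 1/3,1/pi , 1/pi, sqrt( 2 ),  25/9, sqrt( 15),  54/5, 45/pi,23.2, 12*sqrt(6),53] 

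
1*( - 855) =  - 855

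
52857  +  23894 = 76751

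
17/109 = 17/109 = 0.16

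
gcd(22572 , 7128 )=1188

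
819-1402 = -583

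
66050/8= 33025/4  =  8256.25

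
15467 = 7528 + 7939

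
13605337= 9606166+3999171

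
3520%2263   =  1257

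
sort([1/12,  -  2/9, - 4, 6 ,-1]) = [ - 4, - 1,-2/9,  1/12,6]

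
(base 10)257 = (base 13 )16A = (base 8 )401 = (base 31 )89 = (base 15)122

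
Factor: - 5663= - 7^1*809^1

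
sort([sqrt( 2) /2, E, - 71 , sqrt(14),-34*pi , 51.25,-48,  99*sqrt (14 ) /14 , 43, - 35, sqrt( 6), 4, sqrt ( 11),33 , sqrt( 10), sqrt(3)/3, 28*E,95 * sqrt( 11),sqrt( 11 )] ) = [-34*pi,-71,-48, - 35,sqrt(3)/3,  sqrt( 2)/2, sqrt(6),E , sqrt(10),sqrt(11),sqrt( 11 ), sqrt ( 14), 4,99*sqrt(  14 ) /14, 33, 43, 51.25 , 28*E,95*sqrt( 11)]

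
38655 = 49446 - 10791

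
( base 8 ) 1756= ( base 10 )1006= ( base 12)6BA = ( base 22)21g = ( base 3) 1101021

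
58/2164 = 29/1082 = 0.03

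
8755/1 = 8755 = 8755.00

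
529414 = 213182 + 316232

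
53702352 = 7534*7128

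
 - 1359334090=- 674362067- 684972023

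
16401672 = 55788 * 294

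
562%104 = 42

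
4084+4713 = 8797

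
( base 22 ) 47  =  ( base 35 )2P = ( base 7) 164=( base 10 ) 95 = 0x5F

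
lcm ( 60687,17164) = 1699236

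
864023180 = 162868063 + 701155117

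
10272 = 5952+4320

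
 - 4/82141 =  - 1 + 82137/82141 = -  0.00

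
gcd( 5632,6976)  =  64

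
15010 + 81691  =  96701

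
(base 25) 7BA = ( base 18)E6G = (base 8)11064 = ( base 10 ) 4660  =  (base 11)3557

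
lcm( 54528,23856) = 381696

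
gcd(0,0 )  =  0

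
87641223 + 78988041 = 166629264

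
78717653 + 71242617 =149960270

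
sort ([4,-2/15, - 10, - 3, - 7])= [  -  10, - 7, - 3,  -  2/15, 4] 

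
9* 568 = 5112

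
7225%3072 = 1081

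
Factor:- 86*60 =-5160 =- 2^3*3^1*5^1*43^1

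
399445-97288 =302157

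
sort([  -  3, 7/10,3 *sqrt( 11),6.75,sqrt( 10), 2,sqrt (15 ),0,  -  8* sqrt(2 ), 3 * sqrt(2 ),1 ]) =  [ - 8*sqrt ( 2 ) , - 3,0,7/10,  1,2,sqrt( 10 ),sqrt(  15) , 3 *sqrt(2),6.75,3 * sqrt ( 11) ]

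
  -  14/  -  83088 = 7/41544 = 0.00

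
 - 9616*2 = - 19232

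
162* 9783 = 1584846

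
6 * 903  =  5418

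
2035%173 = 132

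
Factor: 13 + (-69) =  - 56 = -2^3*7^1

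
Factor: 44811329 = 19^1 *37^1 * 63743^1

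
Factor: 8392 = 2^3*1049^1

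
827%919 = 827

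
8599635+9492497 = 18092132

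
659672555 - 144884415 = 514788140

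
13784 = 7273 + 6511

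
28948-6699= 22249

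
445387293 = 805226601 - 359839308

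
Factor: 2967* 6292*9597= 179160289308 = 2^2*3^2 * 7^1*11^2*13^1*23^1*43^1*457^1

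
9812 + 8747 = 18559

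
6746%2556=1634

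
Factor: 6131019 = 3^1*2043673^1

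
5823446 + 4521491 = 10344937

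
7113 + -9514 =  - 2401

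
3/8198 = 3/8198  =  0.00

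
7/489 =7/489 = 0.01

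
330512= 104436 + 226076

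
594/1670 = 297/835 =0.36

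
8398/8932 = 4199/4466 = 0.94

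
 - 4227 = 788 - 5015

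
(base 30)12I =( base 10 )978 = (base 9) 1306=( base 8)1722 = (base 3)1100020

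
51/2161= 51/2161 = 0.02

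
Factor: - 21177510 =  - 2^1 * 3^1 * 5^1*727^1 * 971^1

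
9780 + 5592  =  15372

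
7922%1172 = 890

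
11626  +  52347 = 63973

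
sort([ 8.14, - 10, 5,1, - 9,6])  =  [ - 10, - 9, 1, 5 , 6,8.14]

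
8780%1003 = 756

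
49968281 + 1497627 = 51465908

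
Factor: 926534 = 2^1*7^1*17^2*229^1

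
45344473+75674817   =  121019290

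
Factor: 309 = 3^1*103^1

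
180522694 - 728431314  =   - 547908620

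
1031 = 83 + 948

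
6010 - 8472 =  - 2462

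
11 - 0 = 11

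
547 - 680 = - 133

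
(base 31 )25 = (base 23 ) 2l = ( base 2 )1000011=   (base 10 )67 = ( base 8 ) 103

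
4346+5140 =9486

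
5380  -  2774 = 2606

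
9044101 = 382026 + 8662075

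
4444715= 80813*55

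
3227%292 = 15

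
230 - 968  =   - 738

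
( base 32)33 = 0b1100011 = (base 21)4f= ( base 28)3f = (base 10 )99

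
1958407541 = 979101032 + 979306509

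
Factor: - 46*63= - 2898 = - 2^1*3^2*7^1*23^1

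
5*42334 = 211670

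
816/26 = 31  +  5/13 = 31.38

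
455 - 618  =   - 163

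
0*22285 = 0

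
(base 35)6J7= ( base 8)17526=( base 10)8022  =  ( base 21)i40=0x1F56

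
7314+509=7823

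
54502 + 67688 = 122190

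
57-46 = 11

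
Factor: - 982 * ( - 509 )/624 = 2^( - 3 )*3^( - 1)*13^ ( - 1 )*491^1*509^1 = 249919/312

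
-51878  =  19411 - 71289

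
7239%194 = 61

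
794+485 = 1279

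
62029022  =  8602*7211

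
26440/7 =26440/7 = 3777.14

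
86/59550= 43/29775= 0.00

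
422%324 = 98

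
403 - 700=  - 297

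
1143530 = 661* 1730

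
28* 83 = 2324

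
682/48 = 341/24=14.21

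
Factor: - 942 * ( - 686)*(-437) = - 2^2*3^1 * 7^3*19^1*23^1*157^1= - 282394644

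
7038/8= 879 + 3/4 =879.75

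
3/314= 3/314 = 0.01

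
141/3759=47/1253 = 0.04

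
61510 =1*61510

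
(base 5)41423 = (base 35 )288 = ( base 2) 101010110010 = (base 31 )2QA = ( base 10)2738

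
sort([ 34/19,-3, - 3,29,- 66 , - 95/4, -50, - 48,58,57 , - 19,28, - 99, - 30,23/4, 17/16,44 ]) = [  -  99, - 66, - 50, - 48, - 30,-95/4,-19, - 3 , - 3,17/16,34/19,23/4,28, 29, 44,57,  58] 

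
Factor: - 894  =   - 2^1 * 3^1*149^1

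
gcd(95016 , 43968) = 24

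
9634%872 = 42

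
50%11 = 6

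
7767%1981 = 1824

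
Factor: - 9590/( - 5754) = 3^(- 1)*5^1 = 5/3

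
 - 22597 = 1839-24436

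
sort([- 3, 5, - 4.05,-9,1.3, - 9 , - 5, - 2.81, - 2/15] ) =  [ - 9, - 9 , - 5,-4.05 , - 3, - 2.81, -2/15 , 1.3,5]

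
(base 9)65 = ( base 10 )59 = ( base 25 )29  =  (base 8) 73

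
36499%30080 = 6419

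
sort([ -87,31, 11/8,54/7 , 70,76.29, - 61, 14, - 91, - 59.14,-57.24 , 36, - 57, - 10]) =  [ - 91 , - 87, - 61,  -  59.14, - 57.24 , - 57, - 10,  11/8,54/7 , 14,  31 , 36,70,  76.29] 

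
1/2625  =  1/2625 = 0.00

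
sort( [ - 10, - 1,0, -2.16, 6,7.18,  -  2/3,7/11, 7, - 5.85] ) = [ - 10, - 5.85,  -  2.16, - 1 , - 2/3, 0, 7/11, 6,7,7.18 ]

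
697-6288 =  - 5591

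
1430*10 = 14300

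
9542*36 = 343512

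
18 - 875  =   - 857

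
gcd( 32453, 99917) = 1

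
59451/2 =59451/2 = 29725.50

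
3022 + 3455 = 6477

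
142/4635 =142/4635 = 0.03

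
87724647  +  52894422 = 140619069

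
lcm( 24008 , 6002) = 24008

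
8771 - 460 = 8311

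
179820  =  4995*36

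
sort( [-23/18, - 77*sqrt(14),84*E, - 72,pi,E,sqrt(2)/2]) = [ - 77*sqrt( 14 ), - 72, - 23/18 , sqrt( 2 )/2 , E , pi, 84*E ] 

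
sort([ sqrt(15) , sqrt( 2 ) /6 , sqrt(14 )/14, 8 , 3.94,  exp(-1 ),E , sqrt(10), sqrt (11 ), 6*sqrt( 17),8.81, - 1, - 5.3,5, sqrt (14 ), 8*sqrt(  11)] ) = [-5.3,-1 , sqrt (2)/6,  sqrt( 14)/14,  exp ( - 1 ),E,sqrt( 10 ) , sqrt(11 ), sqrt(14),sqrt ( 15),3.94, 5, 8, 8.81,  6*sqrt(17),8*sqrt(11 )] 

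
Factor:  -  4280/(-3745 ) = 2^3*7^(  -  1)  =  8/7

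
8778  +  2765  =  11543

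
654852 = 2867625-2212773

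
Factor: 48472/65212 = 12118/16303 =2^1* 7^( -1 )*17^(-1)*73^1*83^1* 137^( - 1)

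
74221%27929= 18363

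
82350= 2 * 41175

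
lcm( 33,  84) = 924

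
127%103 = 24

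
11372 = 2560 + 8812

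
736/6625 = 736/6625  =  0.11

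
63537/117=21179/39 = 543.05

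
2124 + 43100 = 45224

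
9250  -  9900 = -650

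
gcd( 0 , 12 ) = 12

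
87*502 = 43674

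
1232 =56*22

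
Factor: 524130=2^1*3^1*5^1*17471^1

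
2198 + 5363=7561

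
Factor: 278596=2^2*17^2 * 241^1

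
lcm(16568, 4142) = 16568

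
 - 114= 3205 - 3319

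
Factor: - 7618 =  - 2^1 * 13^1*293^1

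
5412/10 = 541+ 1/5 = 541.20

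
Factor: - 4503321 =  - 3^2*500369^1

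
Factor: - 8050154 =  - 2^1*7^1* 307^1 * 1873^1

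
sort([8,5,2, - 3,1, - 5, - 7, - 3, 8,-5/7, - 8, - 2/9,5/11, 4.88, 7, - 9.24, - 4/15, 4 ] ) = [ - 9.24, - 8,-7,  -  5,  -  3,-3,-5/7, - 4/15, - 2/9,5/11,1,2,4, 4.88, 5, 7, 8, 8 ] 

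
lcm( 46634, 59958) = 419706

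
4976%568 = 432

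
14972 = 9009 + 5963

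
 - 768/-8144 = 48/509 =0.09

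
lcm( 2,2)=2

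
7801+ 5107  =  12908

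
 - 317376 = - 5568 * 57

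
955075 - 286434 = 668641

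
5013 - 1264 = 3749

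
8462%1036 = 174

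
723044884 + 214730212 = 937775096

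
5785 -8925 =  - 3140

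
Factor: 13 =13^1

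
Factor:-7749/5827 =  - 3^3*7^1*41^1*5827^ ( - 1)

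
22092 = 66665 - 44573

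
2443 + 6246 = 8689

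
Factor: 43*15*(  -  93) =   -  3^2 * 5^1 * 31^1*43^1 = - 59985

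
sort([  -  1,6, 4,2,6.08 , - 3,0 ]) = [ - 3,-1,0, 2, 4,6, 6.08 ]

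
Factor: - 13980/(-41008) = 2^(- 2)* 3^1*5^1*11^(-1)=15/44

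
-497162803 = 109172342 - 606335145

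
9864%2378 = 352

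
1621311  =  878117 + 743194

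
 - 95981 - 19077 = - 115058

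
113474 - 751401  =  -637927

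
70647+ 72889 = 143536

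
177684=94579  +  83105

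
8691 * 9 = 78219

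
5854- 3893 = 1961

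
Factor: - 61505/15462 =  - 2^( - 1)*3^( - 2)*5^1* 859^( - 1)*12301^1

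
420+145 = 565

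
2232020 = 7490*298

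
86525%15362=9715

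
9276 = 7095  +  2181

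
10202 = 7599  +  2603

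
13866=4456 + 9410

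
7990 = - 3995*( - 2)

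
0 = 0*493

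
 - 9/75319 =-9/75319 = - 0.00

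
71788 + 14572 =86360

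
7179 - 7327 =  - 148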